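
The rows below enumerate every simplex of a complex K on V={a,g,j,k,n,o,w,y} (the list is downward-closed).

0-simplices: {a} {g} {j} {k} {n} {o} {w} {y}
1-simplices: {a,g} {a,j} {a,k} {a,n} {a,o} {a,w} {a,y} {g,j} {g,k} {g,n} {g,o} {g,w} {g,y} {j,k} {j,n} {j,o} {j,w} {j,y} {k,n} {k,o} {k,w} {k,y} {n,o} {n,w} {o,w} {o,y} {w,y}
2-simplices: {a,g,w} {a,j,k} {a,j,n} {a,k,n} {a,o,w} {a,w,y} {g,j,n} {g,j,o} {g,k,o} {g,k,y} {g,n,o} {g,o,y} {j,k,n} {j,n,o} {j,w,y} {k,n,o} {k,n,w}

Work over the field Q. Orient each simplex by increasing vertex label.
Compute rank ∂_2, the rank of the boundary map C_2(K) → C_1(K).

n_0=8 n_1=27 n_2=17  [Q]
∂1: piv[ag,aj,ak,an,ao,aw,ay] rk=7  ker:gj,gk,gn,go,gw,gy,jk,jn,jo,jw,jy,kn,ko,kw,ky,no,nw,ow,oy,wy
∂2: piv[agw,ajk,ajn,akn,aow,awy,gjn,gjo,gko,gky,gno,goy,jwy,kno,knw] rk=15  ker:jkn,jno
rk∂_2=15

rank∂_2=15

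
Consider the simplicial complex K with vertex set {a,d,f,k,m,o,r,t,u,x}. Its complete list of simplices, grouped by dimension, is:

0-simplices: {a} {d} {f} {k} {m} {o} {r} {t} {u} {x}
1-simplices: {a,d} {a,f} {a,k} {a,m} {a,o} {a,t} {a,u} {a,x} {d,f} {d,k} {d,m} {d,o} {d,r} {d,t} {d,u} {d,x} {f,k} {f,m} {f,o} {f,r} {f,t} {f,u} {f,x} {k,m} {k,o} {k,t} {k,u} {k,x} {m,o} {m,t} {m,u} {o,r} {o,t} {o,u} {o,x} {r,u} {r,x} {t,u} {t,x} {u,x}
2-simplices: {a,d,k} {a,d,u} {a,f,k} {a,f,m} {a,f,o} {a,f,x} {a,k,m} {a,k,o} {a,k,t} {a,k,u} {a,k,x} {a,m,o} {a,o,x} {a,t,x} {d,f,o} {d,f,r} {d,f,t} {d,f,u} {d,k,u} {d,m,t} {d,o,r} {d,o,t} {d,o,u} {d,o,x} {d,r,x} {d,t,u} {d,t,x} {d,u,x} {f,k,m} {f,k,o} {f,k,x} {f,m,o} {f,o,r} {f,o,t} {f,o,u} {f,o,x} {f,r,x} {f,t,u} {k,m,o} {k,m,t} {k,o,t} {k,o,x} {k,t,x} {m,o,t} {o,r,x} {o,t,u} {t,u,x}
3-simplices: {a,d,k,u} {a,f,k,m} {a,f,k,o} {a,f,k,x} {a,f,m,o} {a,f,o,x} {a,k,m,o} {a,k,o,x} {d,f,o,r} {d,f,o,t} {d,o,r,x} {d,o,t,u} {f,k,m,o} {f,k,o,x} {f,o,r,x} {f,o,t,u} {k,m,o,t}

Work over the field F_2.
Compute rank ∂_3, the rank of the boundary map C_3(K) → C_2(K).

n_0=10 n_1=40 n_2=47 n_3=17  [Z2]
∂1: piv[ad,af,ak,am,ao,at,au,ax,dr] rk=9  ker:df,dk,dm,do,dt,du,dx,fk,fm,fo,fr,ft,fu,fx,km,ko,kt,ku,kx,mo,mt,mu,or,ot,ou,ox,ru,rx,tu,tx,ux
∂2: piv[adk,adu,afk,afm,afo,afx,akm,ako,akt,aku,akx,amo,aox,atx,dfo,dfr,dft,dfu,dmt,dor,dot,dou,dox,drx,dtu,dtx,dux,kmt] rk=28  ker:dku,fkm,fko,fkx,fmo,for,fot,fou,fox,frx,ftu,kmo,kot,kox,ktx,mot,orx,otu,tux
∂3: piv[adku,afkm,afko,afkx,afmo,afox,akmo,akox,dfor,dfot,dorx,dotu,forx,fotu,kmot] rk=15  ker:fkmo,fkox
rk∂_3=15

rank∂_3=15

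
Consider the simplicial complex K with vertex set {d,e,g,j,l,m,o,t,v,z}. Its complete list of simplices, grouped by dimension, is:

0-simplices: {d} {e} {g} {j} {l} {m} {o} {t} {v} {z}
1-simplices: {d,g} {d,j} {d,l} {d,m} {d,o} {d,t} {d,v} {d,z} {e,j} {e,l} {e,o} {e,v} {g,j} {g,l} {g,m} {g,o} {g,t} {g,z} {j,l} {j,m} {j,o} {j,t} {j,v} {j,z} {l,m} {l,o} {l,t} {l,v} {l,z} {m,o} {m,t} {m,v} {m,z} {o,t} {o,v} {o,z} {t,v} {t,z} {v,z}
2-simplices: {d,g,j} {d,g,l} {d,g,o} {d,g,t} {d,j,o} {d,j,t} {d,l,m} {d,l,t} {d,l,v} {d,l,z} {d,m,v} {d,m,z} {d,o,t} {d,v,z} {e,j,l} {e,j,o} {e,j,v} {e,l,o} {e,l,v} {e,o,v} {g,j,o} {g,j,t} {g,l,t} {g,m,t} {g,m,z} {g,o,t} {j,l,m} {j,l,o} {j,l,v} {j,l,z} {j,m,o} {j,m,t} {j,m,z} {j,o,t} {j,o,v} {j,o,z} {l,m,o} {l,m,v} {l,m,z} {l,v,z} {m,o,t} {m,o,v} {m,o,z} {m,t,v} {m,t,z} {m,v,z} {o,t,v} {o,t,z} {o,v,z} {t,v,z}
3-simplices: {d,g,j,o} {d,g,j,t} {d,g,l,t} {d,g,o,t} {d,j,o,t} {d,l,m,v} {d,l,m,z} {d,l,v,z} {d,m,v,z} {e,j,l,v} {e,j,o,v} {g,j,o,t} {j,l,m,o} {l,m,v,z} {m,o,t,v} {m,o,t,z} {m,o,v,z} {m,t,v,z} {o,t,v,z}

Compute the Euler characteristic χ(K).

n_0=10 n_1=39 n_2=50 n_3=19
χ=+10−39+50−19=2

χ(K)=2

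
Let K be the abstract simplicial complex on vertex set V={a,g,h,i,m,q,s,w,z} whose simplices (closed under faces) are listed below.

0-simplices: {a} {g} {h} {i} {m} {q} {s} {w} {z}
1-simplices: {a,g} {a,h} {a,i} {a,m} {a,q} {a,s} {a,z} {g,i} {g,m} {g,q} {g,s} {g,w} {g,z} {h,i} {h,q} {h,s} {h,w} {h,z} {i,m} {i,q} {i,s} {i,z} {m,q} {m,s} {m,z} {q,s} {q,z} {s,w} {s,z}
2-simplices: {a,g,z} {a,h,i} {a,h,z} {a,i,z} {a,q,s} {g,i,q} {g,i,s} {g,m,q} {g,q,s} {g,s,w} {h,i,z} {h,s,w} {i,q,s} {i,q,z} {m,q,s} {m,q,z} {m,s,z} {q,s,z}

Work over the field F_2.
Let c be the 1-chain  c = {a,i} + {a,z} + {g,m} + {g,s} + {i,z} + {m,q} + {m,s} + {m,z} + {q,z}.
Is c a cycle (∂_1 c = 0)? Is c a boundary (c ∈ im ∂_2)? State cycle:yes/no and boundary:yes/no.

cycle:yes boundary:yes

n_0=9 n_1=29 n_2=18  [Z2]
∂1: piv[ag,ah,ai,am,aq,as,az,gw] rk=8  ker:gi,gm,gq,gs,gz,hi,hq,hs,hw,hz,im,iq,is,iz,mq,ms,mz,qs,qz,sw,sz
∂2: piv[agz,ahi,ahz,aiz,aqs,giq,gis,gmq,gqs,gsw,hsw,iqz,mqs,mqz,msz] rk=15  ker:hiz,iqs,qsz
∂1c = 0
c vs im∂2: reduces to 0 ⇒ boundary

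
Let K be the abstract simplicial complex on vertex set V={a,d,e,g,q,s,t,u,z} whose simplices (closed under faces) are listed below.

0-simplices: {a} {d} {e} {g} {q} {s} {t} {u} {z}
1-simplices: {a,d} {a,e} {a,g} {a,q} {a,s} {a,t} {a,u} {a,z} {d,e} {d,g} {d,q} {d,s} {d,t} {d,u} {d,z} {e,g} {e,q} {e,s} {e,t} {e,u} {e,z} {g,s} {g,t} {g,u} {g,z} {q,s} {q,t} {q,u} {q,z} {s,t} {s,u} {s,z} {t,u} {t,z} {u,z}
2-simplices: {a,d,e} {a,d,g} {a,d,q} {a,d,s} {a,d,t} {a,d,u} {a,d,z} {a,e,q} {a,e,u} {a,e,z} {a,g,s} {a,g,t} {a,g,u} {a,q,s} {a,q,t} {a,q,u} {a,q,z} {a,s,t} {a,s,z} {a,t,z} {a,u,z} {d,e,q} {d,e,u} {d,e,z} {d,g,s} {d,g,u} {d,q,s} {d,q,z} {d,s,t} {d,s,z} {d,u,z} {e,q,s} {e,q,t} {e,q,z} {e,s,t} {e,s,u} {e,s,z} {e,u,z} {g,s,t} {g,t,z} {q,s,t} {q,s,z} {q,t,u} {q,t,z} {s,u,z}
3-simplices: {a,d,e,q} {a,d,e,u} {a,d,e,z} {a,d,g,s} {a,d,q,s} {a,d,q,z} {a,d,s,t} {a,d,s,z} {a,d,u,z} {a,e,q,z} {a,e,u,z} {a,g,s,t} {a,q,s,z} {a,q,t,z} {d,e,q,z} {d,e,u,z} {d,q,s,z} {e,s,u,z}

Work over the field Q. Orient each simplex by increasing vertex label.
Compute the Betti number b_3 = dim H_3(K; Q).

n_0=9 n_1=35 n_2=45 n_3=18  [Q]
∂1: piv[ad,ae,ag,aq,as,at,au,az] rk=8  ker:de,dg,dq,ds,dt,du,dz,eg,eq,es,et,eu,ez,gs,gt,gu,gz,qs,qt,qu,qz,st,su,sz,tu,tz,uz
∂2: piv[ade,adg,adq,ads,adt,adu,adz,aeq,aeu,aez,ags,agt,agu,aqs,aqt,aqu,aqz,ast,asz,atz,auz,eqs,eqt,esu,gtz,qtu] rk=26  ker:deq,deu,dez,dgs,dgu,dqs,dqz,dst,dsz,duz,eqz,est,esz,euz,gst,qst,qsz,qtz,suz
∂3: piv[adeq,adeu,adez,adgs,adqs,adqz,adst,adsz,aduz,aeqz,aeuz,agst,aqsz,aqtz,esuz] rk=15  ker:deqz,deuz,dqsz
b_3=(18−15)−0=3

b_3=3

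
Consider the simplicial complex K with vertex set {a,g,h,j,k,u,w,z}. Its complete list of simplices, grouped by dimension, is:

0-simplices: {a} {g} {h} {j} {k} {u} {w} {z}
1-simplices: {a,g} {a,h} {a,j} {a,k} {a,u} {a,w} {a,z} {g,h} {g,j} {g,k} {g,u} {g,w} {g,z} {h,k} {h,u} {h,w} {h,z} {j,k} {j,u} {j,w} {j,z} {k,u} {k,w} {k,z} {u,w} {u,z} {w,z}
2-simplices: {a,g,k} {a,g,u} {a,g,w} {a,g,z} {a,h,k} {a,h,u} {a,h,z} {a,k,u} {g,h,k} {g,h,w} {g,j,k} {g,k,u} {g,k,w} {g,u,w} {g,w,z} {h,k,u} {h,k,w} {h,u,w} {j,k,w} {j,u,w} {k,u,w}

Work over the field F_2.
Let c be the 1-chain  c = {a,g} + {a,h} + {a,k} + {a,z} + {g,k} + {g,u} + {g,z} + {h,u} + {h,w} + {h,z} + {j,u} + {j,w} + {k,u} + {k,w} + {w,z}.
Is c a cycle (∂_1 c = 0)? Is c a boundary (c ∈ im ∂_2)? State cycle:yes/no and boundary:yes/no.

cycle:yes boundary:yes

n_0=8 n_1=27 n_2=21  [Z2]
∂1: piv[ag,ah,aj,ak,au,aw,az] rk=7  ker:gh,gj,gk,gu,gw,gz,hk,hu,hw,hz,jk,ju,jw,jz,ku,kw,kz,uw,uz,wz
∂2: piv[agk,agu,agw,agz,ahk,ahu,ahz,aku,ghk,ghw,gjk,gkw,guw,gwz,jkw,juw] rk=16  ker:gku,hku,hkw,huw,kuw
∂1c = 0
c vs im∂2: reduces to 0 ⇒ boundary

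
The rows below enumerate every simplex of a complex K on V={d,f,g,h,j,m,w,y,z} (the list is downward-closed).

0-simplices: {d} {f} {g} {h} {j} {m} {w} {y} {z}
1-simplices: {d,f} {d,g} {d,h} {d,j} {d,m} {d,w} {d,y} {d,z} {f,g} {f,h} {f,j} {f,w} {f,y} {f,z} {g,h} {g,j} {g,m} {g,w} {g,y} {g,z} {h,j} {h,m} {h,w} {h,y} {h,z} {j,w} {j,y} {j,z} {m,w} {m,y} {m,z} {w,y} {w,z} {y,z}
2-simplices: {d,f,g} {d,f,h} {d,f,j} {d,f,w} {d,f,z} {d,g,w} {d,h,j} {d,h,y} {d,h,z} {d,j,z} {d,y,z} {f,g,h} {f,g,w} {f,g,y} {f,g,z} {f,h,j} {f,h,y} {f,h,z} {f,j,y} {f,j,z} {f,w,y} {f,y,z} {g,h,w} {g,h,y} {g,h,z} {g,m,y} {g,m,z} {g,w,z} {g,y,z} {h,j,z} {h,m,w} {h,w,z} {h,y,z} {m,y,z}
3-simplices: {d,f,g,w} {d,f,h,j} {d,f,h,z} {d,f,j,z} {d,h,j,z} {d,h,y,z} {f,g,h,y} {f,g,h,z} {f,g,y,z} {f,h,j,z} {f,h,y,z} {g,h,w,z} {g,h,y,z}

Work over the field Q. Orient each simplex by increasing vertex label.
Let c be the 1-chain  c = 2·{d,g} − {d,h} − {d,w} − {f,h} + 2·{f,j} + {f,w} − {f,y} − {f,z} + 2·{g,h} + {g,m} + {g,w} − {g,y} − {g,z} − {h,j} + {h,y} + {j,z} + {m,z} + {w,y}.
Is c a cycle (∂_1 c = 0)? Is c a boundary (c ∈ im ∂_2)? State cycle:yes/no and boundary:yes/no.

cycle:yes boundary:yes

n_0=9 n_1=34 n_2=34 n_3=13  [Q]
∂1: piv[df,dg,dh,dj,dm,dw,dy,dz] rk=8  ker:fg,fh,fj,fw,fy,fz,gh,gj,gm,gw,gy,gz,hj,hm,hw,hy,hz,jw,jy,jz,mw,my,mz,wy,wz,yz
∂2: piv[dfg,dfh,dfj,dfw,dfz,dgw,dhj,dhy,dhz,djz,dyz,fgh,fgy,fgz,fhy,fjy,fwy,ghw,gmy,gmz,gwz,hmw] rk=22  ker:fgw,fhj,fhz,fjz,fyz,ghy,ghz,gyz,hjz,hwz,hyz,myz
∂3: piv[dfgw,dfhj,dfhz,dfjz,dhjz,dhyz,fghy,fghz,fgyz,fhyz,ghwz] rk=11  ker:fhjz,ghyz
∂1c = 0
c vs im∂2: reduces to 0 ⇒ boundary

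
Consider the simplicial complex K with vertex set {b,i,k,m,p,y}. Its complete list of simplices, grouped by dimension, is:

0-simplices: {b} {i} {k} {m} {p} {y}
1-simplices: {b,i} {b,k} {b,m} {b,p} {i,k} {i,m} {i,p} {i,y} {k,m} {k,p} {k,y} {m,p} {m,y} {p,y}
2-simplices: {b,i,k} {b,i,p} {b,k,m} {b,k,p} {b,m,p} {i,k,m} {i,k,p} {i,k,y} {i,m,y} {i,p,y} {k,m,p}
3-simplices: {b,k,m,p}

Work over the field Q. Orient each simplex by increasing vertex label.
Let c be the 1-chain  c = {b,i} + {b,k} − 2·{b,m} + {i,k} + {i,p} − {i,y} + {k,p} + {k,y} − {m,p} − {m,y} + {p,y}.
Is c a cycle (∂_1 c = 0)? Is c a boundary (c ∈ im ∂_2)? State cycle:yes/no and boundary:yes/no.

n_0=6 n_1=14 n_2=11 n_3=1  [Q]
∂1: piv[bi,bk,bm,bp,iy] rk=5  ker:ik,im,ip,km,kp,ky,mp,my,py
∂2: piv[bik,bip,bkm,bkp,bmp,ikm,iky,imy,ipy] rk=9  ker:ikp,kmp
∂3: piv[bkmp] rk=1
∂1c = 0
c vs im∂2: reduces to 0 ⇒ boundary

cycle:yes boundary:yes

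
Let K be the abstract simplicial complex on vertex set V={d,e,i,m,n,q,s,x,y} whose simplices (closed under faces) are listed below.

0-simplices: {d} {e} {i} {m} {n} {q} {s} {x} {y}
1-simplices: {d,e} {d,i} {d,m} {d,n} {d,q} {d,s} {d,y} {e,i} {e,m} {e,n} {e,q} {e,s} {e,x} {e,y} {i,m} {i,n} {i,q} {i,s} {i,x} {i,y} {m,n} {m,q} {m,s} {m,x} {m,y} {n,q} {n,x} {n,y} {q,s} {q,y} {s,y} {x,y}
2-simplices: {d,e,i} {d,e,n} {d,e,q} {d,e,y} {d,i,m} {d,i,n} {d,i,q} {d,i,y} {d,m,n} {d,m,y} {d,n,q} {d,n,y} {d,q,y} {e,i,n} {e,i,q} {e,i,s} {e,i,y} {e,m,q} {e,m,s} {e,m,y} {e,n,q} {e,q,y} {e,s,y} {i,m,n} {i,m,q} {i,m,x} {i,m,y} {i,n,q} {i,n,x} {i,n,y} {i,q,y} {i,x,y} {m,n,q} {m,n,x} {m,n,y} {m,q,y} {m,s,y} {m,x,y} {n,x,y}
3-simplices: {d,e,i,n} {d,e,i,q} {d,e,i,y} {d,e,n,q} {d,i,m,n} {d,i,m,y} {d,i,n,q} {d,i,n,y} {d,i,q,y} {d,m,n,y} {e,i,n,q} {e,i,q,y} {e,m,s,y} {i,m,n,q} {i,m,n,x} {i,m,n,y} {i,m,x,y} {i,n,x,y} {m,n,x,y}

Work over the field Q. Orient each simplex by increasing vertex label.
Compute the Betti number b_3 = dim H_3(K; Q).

b_3=3

n_0=9 n_1=32 n_2=39 n_3=19  [Q]
∂1: piv[de,di,dm,dn,dq,ds,dy,ex] rk=8  ker:ei,em,en,eq,es,ey,im,in,iq,is,ix,iy,mn,mq,ms,mx,my,nq,nx,ny,qs,qy,sy,xy
∂2: piv[dei,den,deq,dey,dim,din,diq,diy,dmn,dmy,dnq,dny,dqy,eis,emq,ems,emy,esy,imx,inx,ixy] rk=21  ker:ein,eiq,eiy,enq,eqy,imn,imq,imy,inq,iny,iqy,mnq,mnx,mny,mqy,msy,mxy,nxy
∂3: piv[dein,deiq,deiy,denq,dimn,dimy,dinq,diny,diqy,dmny,eiqy,emsy,imnq,imnx,imxy,inxy] rk=16  ker:einq,imny,mnxy
b_3=(19−16)−0=3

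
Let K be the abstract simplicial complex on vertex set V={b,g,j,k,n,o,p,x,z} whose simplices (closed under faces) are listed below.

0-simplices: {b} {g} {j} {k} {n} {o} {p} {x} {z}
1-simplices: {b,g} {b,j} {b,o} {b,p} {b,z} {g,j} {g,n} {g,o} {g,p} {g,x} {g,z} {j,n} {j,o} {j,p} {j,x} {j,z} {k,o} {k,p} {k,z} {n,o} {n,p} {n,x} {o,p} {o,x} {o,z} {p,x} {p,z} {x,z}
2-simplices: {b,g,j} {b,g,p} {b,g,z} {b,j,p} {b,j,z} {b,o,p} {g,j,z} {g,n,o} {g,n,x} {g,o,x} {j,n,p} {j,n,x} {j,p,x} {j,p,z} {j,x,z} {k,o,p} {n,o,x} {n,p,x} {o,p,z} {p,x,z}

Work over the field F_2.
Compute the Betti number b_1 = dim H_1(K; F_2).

b_1=4

n_0=9 n_1=28 n_2=20  [Z2]
∂1: piv[bg,bj,bo,bp,bz,gn,gx,ko] rk=8  ker:gj,go,gp,gz,jn,jo,jp,jx,jz,kp,kz,no,np,nx,op,ox,oz,px,pz,xz
∂2: piv[bgj,bgp,bgz,bjp,bjz,bop,gno,gnx,gox,jnp,jnx,jpx,jpz,jxz,kop,opz] rk=16  ker:gjz,nox,npx,pxz
b_1=(28−8)−16=4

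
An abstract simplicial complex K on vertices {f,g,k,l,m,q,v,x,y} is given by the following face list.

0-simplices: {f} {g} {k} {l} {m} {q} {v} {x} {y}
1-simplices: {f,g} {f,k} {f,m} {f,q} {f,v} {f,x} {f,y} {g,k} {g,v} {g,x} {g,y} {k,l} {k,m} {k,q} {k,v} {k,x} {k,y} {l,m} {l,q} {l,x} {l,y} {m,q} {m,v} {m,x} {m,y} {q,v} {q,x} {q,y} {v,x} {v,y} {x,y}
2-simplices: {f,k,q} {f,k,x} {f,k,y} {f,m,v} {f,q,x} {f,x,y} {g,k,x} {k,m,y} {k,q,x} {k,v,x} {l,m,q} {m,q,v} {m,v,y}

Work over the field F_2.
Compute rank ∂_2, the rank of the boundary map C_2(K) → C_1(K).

n_0=9 n_1=31 n_2=13  [Z2]
∂1: piv[fg,fk,fm,fq,fv,fx,fy,kl] rk=8  ker:gk,gv,gx,gy,km,kq,kv,kx,ky,lm,lq,lx,ly,mq,mv,mx,my,qv,qx,qy,vx,vy,xy
∂2: piv[fkq,fkx,fky,fmv,fqx,fxy,gkx,kmy,kvx,lmq,mqv,mvy] rk=12  ker:kqx
rk∂_2=12

rank∂_2=12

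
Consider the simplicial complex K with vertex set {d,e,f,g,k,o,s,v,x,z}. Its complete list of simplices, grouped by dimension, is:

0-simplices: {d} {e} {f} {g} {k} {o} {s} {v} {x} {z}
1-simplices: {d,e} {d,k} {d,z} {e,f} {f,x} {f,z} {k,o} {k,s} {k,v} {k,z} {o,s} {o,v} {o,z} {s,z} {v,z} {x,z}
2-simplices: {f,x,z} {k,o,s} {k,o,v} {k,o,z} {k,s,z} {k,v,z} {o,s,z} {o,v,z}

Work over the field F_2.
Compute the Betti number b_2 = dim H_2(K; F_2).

b_2=2

n_0=10 n_1=16 n_2=8  [Z2]
∂1: piv[de,dk,dz,ef,fx,ko,ks,kv] rk=8  ker:fz,kz,os,ov,oz,sz,vz,xz
∂2: piv[fxz,kos,kov,koz,ksz,kvz] rk=6  ker:osz,ovz
b_2=(8−6)−0=2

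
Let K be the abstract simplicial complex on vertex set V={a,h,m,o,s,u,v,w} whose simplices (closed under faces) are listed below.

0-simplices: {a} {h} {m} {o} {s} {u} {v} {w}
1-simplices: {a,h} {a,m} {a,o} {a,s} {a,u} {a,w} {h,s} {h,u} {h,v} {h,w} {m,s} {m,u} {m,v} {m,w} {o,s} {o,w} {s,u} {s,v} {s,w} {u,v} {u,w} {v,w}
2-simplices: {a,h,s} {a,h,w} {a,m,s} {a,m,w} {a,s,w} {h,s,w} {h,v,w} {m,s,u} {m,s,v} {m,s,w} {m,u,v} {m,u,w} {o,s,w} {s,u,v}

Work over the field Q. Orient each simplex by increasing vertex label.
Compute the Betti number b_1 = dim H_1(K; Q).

b_1=4

n_0=8 n_1=22 n_2=14  [Q]
∂1: piv[ah,am,ao,as,au,aw,hv] rk=7  ker:hs,hu,hw,ms,mu,mv,mw,os,ow,su,sv,sw,uv,uw,vw
∂2: piv[ahs,ahw,ams,amw,asw,hvw,msu,msv,muv,muw,osw] rk=11  ker:hsw,msw,suv
b_1=(22−7)−11=4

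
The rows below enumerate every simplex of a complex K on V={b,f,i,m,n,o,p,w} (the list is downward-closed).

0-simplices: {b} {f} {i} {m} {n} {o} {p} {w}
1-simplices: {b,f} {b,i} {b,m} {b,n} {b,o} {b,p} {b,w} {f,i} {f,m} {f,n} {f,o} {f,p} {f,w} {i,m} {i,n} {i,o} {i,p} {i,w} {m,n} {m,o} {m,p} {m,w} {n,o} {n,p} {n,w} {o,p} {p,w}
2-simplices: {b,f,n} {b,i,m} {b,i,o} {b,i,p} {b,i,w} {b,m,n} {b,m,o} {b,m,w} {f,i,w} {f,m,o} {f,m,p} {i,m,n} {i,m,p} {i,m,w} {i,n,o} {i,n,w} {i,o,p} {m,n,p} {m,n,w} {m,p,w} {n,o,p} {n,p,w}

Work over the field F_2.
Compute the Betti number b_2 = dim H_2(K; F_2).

b_2=4

n_0=8 n_1=27 n_2=22  [Z2]
∂1: piv[bf,bi,bm,bn,bo,bp,bw] rk=7  ker:fi,fm,fn,fo,fp,fw,im,in,io,ip,iw,mn,mo,mp,mw,no,np,nw,op,pw
∂2: piv[bfn,bim,bio,bip,biw,bmn,bmo,bmw,fiw,fmo,fmp,imn,imp,ino,inw,iop,mnp,mpw] rk=18  ker:imw,mnw,nop,npw
b_2=(22−18)−0=4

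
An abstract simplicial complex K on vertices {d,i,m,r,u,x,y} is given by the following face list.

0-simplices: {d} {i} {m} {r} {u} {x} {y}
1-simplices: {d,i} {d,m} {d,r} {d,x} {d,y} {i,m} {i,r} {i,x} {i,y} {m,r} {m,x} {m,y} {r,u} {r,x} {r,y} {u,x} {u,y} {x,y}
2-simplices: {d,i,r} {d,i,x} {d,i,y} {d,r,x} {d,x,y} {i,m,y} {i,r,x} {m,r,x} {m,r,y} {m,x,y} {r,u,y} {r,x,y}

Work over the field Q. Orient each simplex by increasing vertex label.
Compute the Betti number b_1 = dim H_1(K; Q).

b_1=2

n_0=7 n_1=18 n_2=12  [Q]
∂1: piv[di,dm,dr,dx,dy,ru] rk=6  ker:im,ir,ix,iy,mr,mx,my,rx,ry,ux,uy,xy
∂2: piv[dir,dix,diy,drx,dxy,imy,mrx,mry,mxy,ruy] rk=10  ker:irx,rxy
b_1=(18−6)−10=2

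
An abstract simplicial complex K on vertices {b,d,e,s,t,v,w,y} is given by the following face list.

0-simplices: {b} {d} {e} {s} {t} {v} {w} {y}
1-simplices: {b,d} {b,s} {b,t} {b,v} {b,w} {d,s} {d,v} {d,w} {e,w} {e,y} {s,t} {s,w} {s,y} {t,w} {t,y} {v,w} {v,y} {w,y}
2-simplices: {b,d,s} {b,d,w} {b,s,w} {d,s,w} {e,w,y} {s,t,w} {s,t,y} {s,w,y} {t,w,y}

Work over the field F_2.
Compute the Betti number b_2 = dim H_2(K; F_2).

b_2=2

n_0=8 n_1=18 n_2=9  [Z2]
∂1: piv[bd,bs,bt,bv,bw,ew,ey] rk=7  ker:ds,dv,dw,st,sw,sy,tw,ty,vw,vy,wy
∂2: piv[bds,bdw,bsw,ewy,stw,sty,swy] rk=7  ker:dsw,twy
b_2=(9−7)−0=2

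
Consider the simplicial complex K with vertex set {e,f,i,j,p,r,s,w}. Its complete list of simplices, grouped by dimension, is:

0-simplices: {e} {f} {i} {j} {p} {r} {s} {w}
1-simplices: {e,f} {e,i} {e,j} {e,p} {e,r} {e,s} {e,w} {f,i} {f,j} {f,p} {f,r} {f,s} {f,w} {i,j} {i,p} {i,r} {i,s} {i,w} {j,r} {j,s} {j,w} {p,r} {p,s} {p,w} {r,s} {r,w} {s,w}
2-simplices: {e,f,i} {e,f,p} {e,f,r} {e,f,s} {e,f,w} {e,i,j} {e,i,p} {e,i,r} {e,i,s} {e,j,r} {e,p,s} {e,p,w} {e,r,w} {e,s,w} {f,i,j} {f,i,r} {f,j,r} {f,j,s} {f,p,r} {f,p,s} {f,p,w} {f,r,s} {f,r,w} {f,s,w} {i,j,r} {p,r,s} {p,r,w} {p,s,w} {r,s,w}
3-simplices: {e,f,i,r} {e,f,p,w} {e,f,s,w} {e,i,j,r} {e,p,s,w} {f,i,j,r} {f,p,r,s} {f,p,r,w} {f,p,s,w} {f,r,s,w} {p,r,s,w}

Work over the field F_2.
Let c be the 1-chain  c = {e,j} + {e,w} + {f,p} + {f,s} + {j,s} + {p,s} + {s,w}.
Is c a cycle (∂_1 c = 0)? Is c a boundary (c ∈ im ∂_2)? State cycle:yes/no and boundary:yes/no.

cycle:yes boundary:yes

n_0=8 n_1=27 n_2=29 n_3=11  [Z2]
∂1: piv[ef,ei,ej,ep,er,es,ew] rk=7  ker:fi,fj,fp,fr,fs,fw,ij,ip,ir,is,iw,jr,js,jw,pr,ps,pw,rs,rw,sw
∂2: piv[efi,efp,efr,efs,efw,eij,eip,eir,eis,ejr,eps,epw,erw,esw,fij,fjs,fpr,frs] rk=18  ker:fir,fjr,fps,fpw,frw,fsw,ijr,prs,prw,psw,rsw
∂3: piv[efir,efpw,efsw,eijr,epsw,fijr,fprs,fprw,fpsw,frsw] rk=10  ker:prsw
∂1c = 0
c vs im∂2: reduces to 0 ⇒ boundary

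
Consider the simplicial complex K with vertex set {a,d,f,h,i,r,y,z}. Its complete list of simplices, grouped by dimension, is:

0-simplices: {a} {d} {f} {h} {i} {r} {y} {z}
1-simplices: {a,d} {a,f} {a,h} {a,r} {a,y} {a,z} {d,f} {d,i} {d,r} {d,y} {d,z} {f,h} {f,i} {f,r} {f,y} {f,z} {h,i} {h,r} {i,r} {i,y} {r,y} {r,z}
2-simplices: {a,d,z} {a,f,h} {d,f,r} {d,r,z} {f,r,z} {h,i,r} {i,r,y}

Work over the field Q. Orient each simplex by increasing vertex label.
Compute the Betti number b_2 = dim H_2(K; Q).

b_2=0

n_0=8 n_1=22 n_2=7  [Q]
∂1: piv[ad,af,ah,ar,ay,az,di] rk=7  ker:df,dr,dy,dz,fh,fi,fr,fy,fz,hi,hr,ir,iy,ry,rz
∂2: piv[adz,afh,dfr,drz,frz,hir,iry] rk=7
b_2=(7−7)−0=0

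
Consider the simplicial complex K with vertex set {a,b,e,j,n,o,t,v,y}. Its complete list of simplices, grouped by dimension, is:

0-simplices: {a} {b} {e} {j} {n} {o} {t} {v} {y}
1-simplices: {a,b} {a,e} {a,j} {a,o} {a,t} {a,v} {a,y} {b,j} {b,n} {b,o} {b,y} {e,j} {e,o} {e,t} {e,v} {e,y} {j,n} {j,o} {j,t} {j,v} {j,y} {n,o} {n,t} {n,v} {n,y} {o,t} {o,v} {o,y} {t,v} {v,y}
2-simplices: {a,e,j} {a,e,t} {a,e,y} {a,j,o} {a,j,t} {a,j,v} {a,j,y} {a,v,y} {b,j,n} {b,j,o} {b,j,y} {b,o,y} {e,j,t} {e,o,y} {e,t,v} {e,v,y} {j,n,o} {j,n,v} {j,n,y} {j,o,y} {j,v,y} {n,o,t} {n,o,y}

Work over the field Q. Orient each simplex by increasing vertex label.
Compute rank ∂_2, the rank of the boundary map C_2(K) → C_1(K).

rank∂_2=19

n_0=9 n_1=30 n_2=23  [Q]
∂1: piv[ab,ae,aj,ao,at,av,ay,bn] rk=8  ker:bj,bo,by,ej,eo,et,ev,ey,jn,jo,jt,jv,jy,no,nt,nv,ny,ot,ov,oy,tv,vy
∂2: piv[aej,aet,aey,ajo,ajt,ajv,ajy,avy,bjn,bjo,bjy,boy,eoy,etv,evy,jno,jnv,jny,not] rk=19  ker:ejt,joy,jvy,noy
rk∂_2=19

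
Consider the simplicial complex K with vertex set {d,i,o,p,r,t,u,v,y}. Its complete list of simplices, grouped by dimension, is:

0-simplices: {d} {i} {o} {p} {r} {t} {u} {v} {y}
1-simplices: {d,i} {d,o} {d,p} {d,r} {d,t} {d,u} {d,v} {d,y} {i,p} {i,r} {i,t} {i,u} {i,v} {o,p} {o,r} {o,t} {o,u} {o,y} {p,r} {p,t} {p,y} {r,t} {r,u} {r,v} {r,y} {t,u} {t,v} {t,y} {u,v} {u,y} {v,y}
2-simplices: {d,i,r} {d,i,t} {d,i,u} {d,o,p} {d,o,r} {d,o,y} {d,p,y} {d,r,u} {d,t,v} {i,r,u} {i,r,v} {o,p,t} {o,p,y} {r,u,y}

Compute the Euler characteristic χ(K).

χ(K)=-8

n_0=9 n_1=31 n_2=14
χ=+9−31+14=-8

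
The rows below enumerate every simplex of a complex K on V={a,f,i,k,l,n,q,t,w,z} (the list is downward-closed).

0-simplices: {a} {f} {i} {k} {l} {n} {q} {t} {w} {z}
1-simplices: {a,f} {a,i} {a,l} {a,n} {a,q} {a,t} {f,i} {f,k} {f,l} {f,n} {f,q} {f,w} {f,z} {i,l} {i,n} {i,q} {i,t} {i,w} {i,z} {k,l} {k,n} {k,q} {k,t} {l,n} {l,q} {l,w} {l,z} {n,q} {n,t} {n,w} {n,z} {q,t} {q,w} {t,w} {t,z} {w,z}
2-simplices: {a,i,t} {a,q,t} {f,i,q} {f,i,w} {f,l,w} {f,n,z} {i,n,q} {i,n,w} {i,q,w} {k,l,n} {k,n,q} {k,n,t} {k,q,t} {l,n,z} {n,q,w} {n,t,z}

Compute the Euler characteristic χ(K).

n_0=10 n_1=36 n_2=16
χ=+10−36+16=-10

χ(K)=-10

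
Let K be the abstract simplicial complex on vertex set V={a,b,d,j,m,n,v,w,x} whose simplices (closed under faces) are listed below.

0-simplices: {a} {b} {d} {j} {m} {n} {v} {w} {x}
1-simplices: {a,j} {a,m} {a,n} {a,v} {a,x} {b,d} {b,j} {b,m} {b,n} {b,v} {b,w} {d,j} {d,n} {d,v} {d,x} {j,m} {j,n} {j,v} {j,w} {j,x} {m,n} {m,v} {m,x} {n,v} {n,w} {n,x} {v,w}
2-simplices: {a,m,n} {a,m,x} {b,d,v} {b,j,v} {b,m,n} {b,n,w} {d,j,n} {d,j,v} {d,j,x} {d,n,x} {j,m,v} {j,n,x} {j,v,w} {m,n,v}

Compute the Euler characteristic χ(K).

χ(K)=-4

n_0=9 n_1=27 n_2=14
χ=+9−27+14=-4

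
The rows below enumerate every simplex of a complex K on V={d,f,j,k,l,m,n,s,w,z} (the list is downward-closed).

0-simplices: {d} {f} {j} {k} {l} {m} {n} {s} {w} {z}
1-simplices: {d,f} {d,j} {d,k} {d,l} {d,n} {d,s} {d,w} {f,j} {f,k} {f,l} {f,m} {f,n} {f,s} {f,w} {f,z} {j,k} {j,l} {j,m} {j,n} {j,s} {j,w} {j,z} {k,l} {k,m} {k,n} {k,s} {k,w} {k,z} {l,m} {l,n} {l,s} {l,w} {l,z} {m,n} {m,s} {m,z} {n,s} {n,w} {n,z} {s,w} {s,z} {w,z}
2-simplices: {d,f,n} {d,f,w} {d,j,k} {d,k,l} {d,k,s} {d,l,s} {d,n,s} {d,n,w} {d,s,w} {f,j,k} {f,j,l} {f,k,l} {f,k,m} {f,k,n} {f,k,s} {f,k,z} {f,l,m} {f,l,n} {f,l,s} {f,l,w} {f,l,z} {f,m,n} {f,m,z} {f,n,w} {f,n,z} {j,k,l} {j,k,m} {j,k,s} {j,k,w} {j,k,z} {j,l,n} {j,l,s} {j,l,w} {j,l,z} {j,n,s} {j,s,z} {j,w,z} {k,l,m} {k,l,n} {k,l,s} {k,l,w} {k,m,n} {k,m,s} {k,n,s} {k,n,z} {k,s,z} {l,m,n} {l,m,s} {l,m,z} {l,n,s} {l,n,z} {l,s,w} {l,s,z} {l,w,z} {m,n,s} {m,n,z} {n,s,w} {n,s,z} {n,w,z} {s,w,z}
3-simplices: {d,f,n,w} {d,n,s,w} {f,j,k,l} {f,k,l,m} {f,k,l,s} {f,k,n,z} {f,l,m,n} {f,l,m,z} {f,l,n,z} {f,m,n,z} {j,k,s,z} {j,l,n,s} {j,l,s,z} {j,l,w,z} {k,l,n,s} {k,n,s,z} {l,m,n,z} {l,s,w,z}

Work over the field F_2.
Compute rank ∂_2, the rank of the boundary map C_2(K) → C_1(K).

n_0=10 n_1=42 n_2=60 n_3=18  [Z2]
∂1: piv[df,dj,dk,dl,dn,ds,dw,fm,fz] rk=9  ker:fj,fk,fl,fn,fs,fw,jk,jl,jm,jn,js,jw,jz,kl,km,kn,ks,kw,kz,lm,ln,ls,lw,lz,mn,ms,mz,ns,nw,nz,sw,sz,wz
∂2: piv[dfn,dfw,djk,dkl,dks,dls,dns,dnw,dsw,fjk,fjl,fkl,fkm,fkn,fks,fkz,flm,fln,flw,flz,fmn,fmz,fnz,jkm,jks,jkw,jkz,jln,jlw,jns,jsz,jwz,kms] rk=33  ker:fls,fnw,jkl,jls,jlz,klm,kln,kls,klw,kmn,kns,knz,ksz,lmn,lms,lmz,lns,lnz,lsw,lsz,lwz,mns,mnz,nsw,nsz,nwz,swz
∂3: piv[dfnw,dnsw,fjkl,fklm,fkls,fknz,flmn,flmz,flnz,fmnz,jksz,jlns,jlsz,jlwz,klns,knsz,lswz] rk=17  ker:lmnz
rk∂_2=33

rank∂_2=33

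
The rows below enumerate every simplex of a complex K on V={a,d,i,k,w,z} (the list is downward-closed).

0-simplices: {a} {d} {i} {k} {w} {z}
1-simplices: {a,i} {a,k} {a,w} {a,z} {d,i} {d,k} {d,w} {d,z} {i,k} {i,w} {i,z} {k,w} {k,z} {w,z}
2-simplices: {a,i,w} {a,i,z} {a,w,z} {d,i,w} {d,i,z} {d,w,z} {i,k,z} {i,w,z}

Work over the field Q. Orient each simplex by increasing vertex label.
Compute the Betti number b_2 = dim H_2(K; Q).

n_0=6 n_1=14 n_2=8  [Q]
∂1: piv[ai,ak,aw,az,di] rk=5  ker:dk,dw,dz,ik,iw,iz,kw,kz,wz
∂2: piv[aiw,aiz,awz,diw,diz,ikz] rk=6  ker:dwz,iwz
b_2=(8−6)−0=2

b_2=2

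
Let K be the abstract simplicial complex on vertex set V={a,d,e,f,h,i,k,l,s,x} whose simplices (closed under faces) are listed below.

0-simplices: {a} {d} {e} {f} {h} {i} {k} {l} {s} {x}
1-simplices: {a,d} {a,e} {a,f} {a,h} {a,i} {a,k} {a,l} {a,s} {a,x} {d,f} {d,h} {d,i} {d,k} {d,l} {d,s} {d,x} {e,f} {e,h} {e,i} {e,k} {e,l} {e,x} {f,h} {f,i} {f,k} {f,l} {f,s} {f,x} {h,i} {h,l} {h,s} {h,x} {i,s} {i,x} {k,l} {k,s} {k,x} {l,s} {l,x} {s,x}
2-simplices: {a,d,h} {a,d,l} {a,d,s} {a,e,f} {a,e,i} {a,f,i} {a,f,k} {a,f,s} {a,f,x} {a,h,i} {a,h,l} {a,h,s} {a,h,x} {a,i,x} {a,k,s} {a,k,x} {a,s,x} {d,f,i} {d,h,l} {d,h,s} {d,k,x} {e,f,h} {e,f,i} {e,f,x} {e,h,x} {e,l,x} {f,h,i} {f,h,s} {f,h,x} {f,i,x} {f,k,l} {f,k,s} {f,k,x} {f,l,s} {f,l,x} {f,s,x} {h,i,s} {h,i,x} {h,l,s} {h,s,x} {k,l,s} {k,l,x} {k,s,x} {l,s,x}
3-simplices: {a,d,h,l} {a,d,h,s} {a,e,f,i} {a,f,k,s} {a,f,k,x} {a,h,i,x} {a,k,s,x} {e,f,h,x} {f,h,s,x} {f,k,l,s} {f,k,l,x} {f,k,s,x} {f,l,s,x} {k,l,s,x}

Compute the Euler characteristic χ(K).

χ(K)=0

n_0=10 n_1=40 n_2=44 n_3=14
χ=+10−40+44−14=0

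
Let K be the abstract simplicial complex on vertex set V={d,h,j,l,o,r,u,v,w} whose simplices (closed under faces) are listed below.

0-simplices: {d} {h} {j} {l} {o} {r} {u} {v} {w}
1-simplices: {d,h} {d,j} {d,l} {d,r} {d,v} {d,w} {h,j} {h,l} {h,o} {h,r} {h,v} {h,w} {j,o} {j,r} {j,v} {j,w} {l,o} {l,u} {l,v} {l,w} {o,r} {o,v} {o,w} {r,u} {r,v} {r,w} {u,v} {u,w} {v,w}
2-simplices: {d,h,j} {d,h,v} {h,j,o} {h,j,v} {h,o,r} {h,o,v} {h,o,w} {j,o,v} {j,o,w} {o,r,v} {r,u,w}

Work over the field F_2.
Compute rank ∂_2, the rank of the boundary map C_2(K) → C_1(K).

rank∂_2=10

n_0=9 n_1=29 n_2=11  [Z2]
∂1: piv[dh,dj,dl,dr,dv,dw,ho,lu] rk=8  ker:hj,hl,hr,hv,hw,jo,jr,jv,jw,lo,lv,lw,or,ov,ow,ru,rv,rw,uv,uw,vw
∂2: piv[dhj,dhv,hjo,hjv,hor,hov,how,jow,orv,ruw] rk=10  ker:jov
rk∂_2=10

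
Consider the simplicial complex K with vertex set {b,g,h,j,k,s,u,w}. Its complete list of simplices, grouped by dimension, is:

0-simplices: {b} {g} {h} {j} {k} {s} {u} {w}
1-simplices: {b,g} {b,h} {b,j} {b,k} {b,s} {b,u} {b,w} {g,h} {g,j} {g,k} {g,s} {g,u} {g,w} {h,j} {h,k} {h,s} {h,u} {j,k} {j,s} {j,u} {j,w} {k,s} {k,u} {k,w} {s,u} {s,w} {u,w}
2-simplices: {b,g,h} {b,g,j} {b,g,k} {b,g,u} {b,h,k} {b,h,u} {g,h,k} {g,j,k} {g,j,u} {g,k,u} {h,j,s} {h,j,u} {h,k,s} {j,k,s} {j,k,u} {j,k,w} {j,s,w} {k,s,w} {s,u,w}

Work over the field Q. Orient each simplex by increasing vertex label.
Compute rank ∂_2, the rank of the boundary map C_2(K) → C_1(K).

n_0=8 n_1=27 n_2=19  [Q]
∂1: piv[bg,bh,bj,bk,bs,bu,bw] rk=7  ker:gh,gj,gk,gs,gu,gw,hj,hk,hs,hu,jk,js,ju,jw,ks,ku,kw,su,sw,uw
∂2: piv[bgh,bgj,bgk,bgu,bhk,bhu,gjk,gju,gku,hjs,hju,hks,jkw,jsw,suw] rk=15  ker:ghk,jks,jku,ksw
rk∂_2=15

rank∂_2=15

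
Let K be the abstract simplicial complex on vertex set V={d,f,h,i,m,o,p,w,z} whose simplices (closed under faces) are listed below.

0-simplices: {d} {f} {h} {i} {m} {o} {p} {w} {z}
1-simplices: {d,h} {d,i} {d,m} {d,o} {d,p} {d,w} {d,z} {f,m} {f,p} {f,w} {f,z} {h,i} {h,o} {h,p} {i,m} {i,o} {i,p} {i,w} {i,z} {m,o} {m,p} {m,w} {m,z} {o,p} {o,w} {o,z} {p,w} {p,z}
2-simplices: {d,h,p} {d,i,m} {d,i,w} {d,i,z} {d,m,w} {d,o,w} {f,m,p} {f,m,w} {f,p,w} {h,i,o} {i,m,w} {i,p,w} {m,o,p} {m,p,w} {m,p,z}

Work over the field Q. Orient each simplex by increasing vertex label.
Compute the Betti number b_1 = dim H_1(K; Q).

b_1=7

n_0=9 n_1=28 n_2=15  [Q]
∂1: piv[dh,di,dm,do,dp,dw,dz,fm] rk=8  ker:fp,fw,fz,hi,ho,hp,im,io,ip,iw,iz,mo,mp,mw,mz,op,ow,oz,pw,pz
∂2: piv[dhp,dim,diw,diz,dmw,dow,fmp,fmw,fpw,hio,ipw,mop,mpz] rk=13  ker:imw,mpw
b_1=(28−8)−13=7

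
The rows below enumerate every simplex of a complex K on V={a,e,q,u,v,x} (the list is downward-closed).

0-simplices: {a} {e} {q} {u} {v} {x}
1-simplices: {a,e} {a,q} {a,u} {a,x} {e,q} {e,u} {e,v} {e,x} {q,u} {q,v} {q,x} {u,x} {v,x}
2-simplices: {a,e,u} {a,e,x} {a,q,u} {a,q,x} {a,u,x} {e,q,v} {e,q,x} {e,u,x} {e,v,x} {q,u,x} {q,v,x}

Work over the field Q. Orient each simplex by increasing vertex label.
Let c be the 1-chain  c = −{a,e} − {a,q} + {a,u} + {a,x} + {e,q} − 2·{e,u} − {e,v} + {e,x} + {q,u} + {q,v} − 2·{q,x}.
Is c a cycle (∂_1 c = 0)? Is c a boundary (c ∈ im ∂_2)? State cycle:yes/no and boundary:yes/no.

cycle:yes boundary:yes

n_0=6 n_1=13 n_2=11  [Q]
∂1: piv[ae,aq,au,ax,ev] rk=5  ker:eq,eu,ex,qu,qv,qx,ux,vx
∂2: piv[aeu,aex,aqu,aqx,aux,eqv,eqx,evx] rk=8  ker:eux,qux,qvx
∂1c = 0
c vs im∂2: reduces to 0 ⇒ boundary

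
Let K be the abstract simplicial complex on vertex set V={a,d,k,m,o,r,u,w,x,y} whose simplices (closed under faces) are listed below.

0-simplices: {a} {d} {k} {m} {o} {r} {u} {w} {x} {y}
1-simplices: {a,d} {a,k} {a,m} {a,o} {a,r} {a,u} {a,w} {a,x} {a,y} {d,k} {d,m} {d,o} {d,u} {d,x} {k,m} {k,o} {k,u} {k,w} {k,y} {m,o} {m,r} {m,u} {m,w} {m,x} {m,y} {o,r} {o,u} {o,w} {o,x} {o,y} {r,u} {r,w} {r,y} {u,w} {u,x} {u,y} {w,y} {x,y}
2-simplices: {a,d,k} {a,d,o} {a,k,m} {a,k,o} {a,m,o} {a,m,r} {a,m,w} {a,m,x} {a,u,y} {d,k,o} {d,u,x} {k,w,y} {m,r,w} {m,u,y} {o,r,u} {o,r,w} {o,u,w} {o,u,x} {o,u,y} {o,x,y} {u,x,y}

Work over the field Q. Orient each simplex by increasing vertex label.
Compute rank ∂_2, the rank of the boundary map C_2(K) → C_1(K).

n_0=10 n_1=38 n_2=21  [Q]
∂1: piv[ad,ak,am,ao,ar,au,aw,ax,ay] rk=9  ker:dk,dm,do,du,dx,km,ko,ku,kw,ky,mo,mr,mu,mw,mx,my,or,ou,ow,ox,oy,ru,rw,ry,uw,ux,uy,wy,xy
∂2: piv[adk,ado,akm,ako,amo,amr,amw,amx,auy,dux,kwy,mrw,muy,oru,orw,ouw,oux,ouy,oxy] rk=19  ker:dko,uxy
rk∂_2=19

rank∂_2=19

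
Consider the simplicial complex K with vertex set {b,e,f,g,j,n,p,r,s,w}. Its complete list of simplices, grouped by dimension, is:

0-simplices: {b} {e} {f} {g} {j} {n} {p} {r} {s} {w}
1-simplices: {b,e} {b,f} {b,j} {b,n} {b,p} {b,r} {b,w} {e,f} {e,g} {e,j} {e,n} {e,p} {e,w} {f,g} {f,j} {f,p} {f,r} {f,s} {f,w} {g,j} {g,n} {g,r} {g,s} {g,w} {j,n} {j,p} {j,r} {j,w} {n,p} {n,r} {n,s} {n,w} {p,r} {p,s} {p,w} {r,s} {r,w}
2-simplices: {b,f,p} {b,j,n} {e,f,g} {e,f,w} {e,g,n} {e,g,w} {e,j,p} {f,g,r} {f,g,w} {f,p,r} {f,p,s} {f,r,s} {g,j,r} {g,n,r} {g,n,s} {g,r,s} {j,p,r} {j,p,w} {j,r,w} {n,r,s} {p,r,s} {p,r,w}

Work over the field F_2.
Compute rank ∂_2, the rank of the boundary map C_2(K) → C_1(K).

n_0=10 n_1=37 n_2=22  [Z2]
∂1: piv[be,bf,bj,bn,bp,br,bw,eg,fs] rk=9  ker:ef,ej,en,ep,ew,fg,fj,fp,fr,fw,gj,gn,gr,gs,gw,jn,jp,jr,jw,np,nr,ns,nw,pr,ps,pw,rs,rw
∂2: piv[bfp,bjn,efg,efw,egn,egw,ejp,fgr,fpr,fps,frs,gjr,gnr,gns,grs,jpr,jpw,jrw] rk=18  ker:fgw,nrs,prs,prw
rk∂_2=18

rank∂_2=18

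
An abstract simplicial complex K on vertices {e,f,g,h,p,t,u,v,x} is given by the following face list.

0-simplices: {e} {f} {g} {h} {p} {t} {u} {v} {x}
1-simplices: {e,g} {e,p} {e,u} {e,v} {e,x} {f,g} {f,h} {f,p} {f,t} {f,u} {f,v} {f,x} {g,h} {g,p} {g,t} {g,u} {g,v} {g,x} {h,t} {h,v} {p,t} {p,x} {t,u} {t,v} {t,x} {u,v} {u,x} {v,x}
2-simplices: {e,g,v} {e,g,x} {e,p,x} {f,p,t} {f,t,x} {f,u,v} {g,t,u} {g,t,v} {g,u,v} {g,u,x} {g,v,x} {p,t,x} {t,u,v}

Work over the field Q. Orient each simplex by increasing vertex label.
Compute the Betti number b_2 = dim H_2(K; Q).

b_2=1

n_0=9 n_1=28 n_2=13  [Q]
∂1: piv[eg,ep,eu,ev,ex,fg,fh,ft] rk=8  ker:fp,fu,fv,fx,gh,gp,gt,gu,gv,gx,ht,hv,pt,px,tu,tv,tx,uv,ux,vx
∂2: piv[egv,egx,epx,fpt,ftx,fuv,gtu,gtv,guv,gux,gvx,ptx] rk=12  ker:tuv
b_2=(13−12)−0=1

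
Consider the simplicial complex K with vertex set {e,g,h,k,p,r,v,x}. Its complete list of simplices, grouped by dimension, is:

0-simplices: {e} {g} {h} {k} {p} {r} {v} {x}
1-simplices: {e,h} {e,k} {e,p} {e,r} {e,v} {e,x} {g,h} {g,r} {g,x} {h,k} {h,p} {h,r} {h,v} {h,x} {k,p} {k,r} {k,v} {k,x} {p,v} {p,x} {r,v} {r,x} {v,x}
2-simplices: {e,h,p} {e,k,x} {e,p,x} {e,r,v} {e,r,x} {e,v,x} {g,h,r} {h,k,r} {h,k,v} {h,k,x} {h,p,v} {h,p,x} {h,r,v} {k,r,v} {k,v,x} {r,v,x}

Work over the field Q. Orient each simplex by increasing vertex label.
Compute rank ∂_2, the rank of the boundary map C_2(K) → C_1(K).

rank∂_2=14

n_0=8 n_1=23 n_2=16  [Q]
∂1: piv[eh,ek,ep,er,ev,ex,gh] rk=7  ker:gr,gx,hk,hp,hr,hv,hx,kp,kr,kv,kx,pv,px,rv,rx,vx
∂2: piv[ehp,ekx,epx,erv,erx,evx,ghr,hkr,hkv,hkx,hpv,hpx,hrv,kvx] rk=14  ker:krv,rvx
rk∂_2=14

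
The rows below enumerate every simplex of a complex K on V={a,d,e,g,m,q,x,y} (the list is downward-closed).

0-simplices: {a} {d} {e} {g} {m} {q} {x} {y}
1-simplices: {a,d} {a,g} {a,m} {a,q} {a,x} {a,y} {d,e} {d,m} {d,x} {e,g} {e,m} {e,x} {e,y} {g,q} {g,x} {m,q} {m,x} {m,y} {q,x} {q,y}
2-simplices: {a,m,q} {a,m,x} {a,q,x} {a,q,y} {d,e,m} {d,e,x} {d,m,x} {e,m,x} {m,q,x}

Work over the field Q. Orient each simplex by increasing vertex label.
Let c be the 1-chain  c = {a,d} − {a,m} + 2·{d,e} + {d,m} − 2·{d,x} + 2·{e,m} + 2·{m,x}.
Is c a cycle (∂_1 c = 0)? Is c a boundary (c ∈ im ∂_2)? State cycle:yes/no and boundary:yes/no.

cycle:yes boundary:no

n_0=8 n_1=20 n_2=9  [Q]
∂1: piv[ad,ag,am,aq,ax,ay,de] rk=7  ker:dm,dx,eg,em,ex,ey,gq,gx,mq,mx,my,qx,qy
∂2: piv[amq,amx,aqx,aqy,dem,dex,dmx] rk=7  ker:emx,mqx
∂1c = 0
c vs im∂2: residual ≠ 0 ⇒ not boundary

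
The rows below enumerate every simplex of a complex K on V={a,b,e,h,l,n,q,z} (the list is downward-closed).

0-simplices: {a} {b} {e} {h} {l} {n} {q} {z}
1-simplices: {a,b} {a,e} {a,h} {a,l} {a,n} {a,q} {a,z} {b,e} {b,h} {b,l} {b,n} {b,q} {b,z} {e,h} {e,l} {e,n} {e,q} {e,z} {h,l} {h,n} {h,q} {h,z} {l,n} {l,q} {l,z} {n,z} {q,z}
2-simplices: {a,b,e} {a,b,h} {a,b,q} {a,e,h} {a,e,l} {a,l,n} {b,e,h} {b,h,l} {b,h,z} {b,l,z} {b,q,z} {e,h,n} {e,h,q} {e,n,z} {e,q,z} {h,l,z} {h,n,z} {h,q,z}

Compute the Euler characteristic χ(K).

n_0=8 n_1=27 n_2=18
χ=+8−27+18=-1

χ(K)=-1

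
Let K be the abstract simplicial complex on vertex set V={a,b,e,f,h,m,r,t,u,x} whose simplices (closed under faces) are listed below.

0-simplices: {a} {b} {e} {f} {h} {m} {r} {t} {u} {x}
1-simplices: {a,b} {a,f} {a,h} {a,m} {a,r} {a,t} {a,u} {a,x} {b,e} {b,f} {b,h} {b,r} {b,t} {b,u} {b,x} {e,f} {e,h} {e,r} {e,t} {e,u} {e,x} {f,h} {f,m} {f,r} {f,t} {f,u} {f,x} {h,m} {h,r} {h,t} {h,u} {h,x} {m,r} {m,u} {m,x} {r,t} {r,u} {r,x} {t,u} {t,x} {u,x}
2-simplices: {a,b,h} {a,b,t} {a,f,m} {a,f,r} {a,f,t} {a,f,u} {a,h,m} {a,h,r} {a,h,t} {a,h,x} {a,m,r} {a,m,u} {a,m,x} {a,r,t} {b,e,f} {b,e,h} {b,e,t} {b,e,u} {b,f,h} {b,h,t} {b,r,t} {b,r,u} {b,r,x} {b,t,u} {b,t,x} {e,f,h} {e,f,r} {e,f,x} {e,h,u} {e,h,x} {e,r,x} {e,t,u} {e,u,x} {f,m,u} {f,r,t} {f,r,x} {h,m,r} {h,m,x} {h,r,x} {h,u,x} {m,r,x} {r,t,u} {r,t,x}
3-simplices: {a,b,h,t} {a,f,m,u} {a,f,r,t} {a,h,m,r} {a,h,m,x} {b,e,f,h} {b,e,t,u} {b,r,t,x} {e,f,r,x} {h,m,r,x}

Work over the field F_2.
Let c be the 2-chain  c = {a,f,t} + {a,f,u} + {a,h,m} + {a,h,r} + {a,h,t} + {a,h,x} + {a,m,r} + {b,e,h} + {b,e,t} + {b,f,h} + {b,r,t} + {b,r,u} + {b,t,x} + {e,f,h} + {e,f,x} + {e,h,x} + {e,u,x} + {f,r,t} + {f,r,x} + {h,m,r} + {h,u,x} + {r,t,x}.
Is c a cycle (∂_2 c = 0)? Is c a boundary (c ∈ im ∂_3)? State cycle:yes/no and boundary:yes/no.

cycle:no boundary:no

n_0=10 n_1=41 n_2=43 n_3=10  [Z2]
∂1: piv[ab,af,ah,am,ar,at,au,ax,be] rk=9  ker:bf,bh,br,bt,bu,bx,ef,eh,er,et,eu,ex,fh,fm,fr,ft,fu,fx,hm,hr,ht,hu,hx,mr,mu,mx,rt,ru,rx,tu,tx,ux
∂2: piv[abh,abt,afm,afr,aft,afu,ahm,ahr,aht,ahx,amr,amu,amx,art,bef,beh,bet,beu,bfh,brt,bru,brx,btu,btx,efr,efx,ehu,ehx,erx,eux,hrx] rk=31  ker:bht,efh,etu,fmu,frt,frx,hmr,hmx,hux,mrx,rtu,rtx
∂3: piv[abht,afmu,afrt,ahmr,ahmx,befh,betu,brtx,efrx,hmrx] rk=10
∂2c = {a,u} + {a,x} + {b,f} + {b,t} + {b,u} + {b,x} + {e,h} + {e,t} + {e,u} + {e,x} + {f,u} + {h,t} + {h,u} + {h,x} + {r,t} + {r,u}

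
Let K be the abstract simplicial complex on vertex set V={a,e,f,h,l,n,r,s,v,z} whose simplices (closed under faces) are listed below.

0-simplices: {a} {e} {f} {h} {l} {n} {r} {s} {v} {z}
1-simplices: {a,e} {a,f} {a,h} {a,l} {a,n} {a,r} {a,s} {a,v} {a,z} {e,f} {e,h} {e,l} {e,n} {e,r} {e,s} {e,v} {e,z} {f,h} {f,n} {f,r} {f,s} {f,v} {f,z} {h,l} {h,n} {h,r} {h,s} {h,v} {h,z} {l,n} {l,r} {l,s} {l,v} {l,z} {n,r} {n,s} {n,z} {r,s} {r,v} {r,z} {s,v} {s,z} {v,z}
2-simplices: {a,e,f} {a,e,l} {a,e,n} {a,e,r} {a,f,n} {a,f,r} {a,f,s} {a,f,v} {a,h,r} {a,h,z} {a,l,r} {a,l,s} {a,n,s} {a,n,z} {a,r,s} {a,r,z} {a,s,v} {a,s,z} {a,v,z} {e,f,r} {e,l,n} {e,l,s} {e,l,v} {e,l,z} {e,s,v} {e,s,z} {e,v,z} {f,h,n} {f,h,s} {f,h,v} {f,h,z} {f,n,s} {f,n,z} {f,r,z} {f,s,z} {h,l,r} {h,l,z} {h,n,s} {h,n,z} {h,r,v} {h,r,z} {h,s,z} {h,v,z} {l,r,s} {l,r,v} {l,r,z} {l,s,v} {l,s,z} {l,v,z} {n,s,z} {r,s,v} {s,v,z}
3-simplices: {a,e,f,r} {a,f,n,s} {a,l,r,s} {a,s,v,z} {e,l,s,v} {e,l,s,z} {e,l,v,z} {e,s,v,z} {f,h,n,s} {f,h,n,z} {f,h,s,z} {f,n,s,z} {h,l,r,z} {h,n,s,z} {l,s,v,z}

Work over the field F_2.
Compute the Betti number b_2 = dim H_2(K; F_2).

b_2=7

n_0=10 n_1=43 n_2=52 n_3=15  [Z2]
∂1: piv[ae,af,ah,al,an,ar,as,av,az] rk=9  ker:ef,eh,el,en,er,es,ev,ez,fh,fn,fr,fs,fv,fz,hl,hn,hr,hs,hv,hz,ln,lr,ls,lv,lz,nr,ns,nz,rs,rv,rz,sv,sz,vz
∂2: piv[aef,ael,aen,aer,afn,afr,afs,afv,ahr,ahz,alr,als,ans,anz,ars,arz,asv,asz,avz,eln,els,elv,elz,esv,esz,fhn,fhs,fhv,fhz,fnz,hlr,hrv] rk=32  ker:efr,evz,fns,frz,fsz,hlz,hns,hnz,hrz,hsz,hvz,lrs,lrv,lrz,lsv,lsz,lvz,nsz,rsv,svz
∂3: piv[aefr,afns,alrs,asvz,elsv,elsz,elvz,esvz,fhns,fhnz,fhsz,fnsz,hlrz] rk=13  ker:hnsz,lsvz
b_2=(52−32)−13=7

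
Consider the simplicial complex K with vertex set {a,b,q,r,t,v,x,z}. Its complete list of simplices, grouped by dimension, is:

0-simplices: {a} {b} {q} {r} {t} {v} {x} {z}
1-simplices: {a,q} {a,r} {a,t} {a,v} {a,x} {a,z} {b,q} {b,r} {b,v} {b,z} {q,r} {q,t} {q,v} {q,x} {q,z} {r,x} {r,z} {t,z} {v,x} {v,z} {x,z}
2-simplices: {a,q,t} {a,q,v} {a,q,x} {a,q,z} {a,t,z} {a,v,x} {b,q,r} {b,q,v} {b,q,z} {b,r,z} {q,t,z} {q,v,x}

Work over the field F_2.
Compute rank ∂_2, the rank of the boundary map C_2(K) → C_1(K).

n_0=8 n_1=21 n_2=12  [Z2]
∂1: piv[aq,ar,at,av,ax,az,bq] rk=7  ker:br,bv,bz,qr,qt,qv,qx,qz,rx,rz,tz,vx,vz,xz
∂2: piv[aqt,aqv,aqx,aqz,atz,avx,bqr,bqv,bqz,brz] rk=10  ker:qtz,qvx
rk∂_2=10

rank∂_2=10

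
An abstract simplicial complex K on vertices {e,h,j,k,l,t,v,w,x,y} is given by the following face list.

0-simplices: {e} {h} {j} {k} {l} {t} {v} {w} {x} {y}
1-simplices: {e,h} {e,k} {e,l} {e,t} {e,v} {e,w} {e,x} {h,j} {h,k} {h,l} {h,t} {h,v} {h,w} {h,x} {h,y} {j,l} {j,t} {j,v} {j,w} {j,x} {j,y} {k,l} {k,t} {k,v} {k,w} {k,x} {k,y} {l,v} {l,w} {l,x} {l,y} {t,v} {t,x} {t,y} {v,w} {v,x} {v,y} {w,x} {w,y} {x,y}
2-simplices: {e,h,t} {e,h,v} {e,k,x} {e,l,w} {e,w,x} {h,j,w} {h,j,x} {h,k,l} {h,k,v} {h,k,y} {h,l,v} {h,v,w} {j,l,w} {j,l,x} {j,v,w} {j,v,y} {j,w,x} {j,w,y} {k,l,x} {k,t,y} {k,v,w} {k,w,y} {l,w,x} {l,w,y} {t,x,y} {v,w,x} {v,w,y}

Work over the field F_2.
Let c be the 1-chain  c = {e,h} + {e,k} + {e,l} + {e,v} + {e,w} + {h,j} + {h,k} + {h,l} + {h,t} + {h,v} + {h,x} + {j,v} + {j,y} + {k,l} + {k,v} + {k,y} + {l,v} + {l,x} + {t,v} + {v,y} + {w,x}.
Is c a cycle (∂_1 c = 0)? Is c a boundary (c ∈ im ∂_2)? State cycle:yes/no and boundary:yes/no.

cycle:no boundary:no

n_0=10 n_1=40 n_2=27  [Z2]
∂1: piv[eh,ek,el,et,ev,ew,ex,hj,hy] rk=9  ker:hk,hl,ht,hv,hw,hx,jl,jt,jv,jw,jx,jy,kl,kt,kv,kw,kx,ky,lv,lw,lx,ly,tv,tx,ty,vw,vx,vy,wx,wy,xy
∂2: piv[eht,ehv,ekx,elw,ewx,hjw,hjx,hkl,hkv,hky,hlv,hvw,jlw,jlx,jvw,jvy,jwx,jwy,klx,kty,kvw,kwy,lwy,txy,vwx] rk=25  ker:lwx,vwy
∂1c = {e} + {h} + {j} + {k} + {l} + {v} + {x} + {y}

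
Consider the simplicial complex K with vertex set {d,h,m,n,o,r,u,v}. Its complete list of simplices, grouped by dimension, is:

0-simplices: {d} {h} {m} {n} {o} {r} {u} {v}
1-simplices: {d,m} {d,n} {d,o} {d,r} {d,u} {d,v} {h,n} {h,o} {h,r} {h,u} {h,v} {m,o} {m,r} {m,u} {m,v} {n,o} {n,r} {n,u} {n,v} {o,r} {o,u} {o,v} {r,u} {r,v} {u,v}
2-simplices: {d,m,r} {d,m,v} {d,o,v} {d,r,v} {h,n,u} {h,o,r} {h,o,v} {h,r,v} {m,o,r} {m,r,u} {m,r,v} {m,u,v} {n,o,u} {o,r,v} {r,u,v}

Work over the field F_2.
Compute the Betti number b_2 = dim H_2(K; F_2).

n_0=8 n_1=25 n_2=15  [Z2]
∂1: piv[dm,dn,do,dr,du,dv,hn] rk=7  ker:ho,hr,hu,hv,mo,mr,mu,mv,no,nr,nu,nv,or,ou,ov,ru,rv,uv
∂2: piv[dmr,dmv,dov,drv,hnu,hor,hov,hrv,mor,mru,muv,nou] rk=12  ker:mrv,orv,ruv
b_2=(15−12)−0=3

b_2=3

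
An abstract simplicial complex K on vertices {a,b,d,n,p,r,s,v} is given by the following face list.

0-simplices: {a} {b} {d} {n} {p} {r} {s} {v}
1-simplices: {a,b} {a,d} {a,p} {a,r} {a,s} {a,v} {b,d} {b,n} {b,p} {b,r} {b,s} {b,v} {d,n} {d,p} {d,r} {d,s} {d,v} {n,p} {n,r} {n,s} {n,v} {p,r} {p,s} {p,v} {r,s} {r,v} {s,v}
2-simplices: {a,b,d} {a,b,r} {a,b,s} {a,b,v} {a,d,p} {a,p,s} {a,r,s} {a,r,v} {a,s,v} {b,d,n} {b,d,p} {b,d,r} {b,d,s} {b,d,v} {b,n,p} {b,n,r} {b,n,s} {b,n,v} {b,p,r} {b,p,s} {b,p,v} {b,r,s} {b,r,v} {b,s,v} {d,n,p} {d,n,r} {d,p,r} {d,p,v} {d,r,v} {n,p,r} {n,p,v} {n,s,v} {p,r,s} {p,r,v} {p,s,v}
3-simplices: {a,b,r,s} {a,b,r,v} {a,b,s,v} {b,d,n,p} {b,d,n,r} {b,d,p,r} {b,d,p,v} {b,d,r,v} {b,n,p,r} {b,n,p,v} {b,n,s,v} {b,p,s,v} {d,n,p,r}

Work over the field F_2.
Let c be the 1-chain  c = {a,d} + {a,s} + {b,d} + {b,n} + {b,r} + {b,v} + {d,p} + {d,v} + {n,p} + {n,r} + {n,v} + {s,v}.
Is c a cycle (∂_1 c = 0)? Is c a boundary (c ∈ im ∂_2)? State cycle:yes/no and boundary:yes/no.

cycle:yes boundary:yes

n_0=8 n_1=27 n_2=35 n_3=13  [Z2]
∂1: piv[ab,ad,ap,ar,as,av,bn] rk=7  ker:bd,bp,br,bs,bv,dn,dp,dr,ds,dv,np,nr,ns,nv,pr,ps,pv,rs,rv,sv
∂2: piv[abd,abr,abs,abv,adp,aps,ars,arv,asv,bdn,bdp,bdr,bds,bdv,bnp,bnr,bns,bnv,bpr,bpv] rk=20  ker:bps,brs,brv,bsv,dnp,dnr,dpr,dpv,drv,npr,npv,nsv,prs,prv,psv
∂3: piv[abrs,abrv,absv,bdnp,bdnr,bdpr,bdpv,bdrv,bnpr,bnpv,bnsv,bpsv] rk=12  ker:dnpr
∂1c = 0
c vs im∂2: reduces to 0 ⇒ boundary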